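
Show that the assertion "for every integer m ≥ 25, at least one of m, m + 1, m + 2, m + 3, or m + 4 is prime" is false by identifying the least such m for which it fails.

For m = 25, 26, 27, 28, 29, 30, 31 the conclusion holds.
m = 32: 32 = 2 × 16; 33 = 3 × 11; 34 = 2 × 17; 35 = 5 × 7; 36 = 2 × 18 — all composite.
So m = 32 is the smallest counterexample.

m = 32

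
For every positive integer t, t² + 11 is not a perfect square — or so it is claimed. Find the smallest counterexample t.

The first 4 eligible values, up to t = 4, all satisfy the conclusion.
t = 5: 5² + 11 = 36 = 6², a perfect square.

t = 5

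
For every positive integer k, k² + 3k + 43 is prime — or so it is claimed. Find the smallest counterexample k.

Check each positive integer k in order until k² + 3k + 43 is not prime.
For k = 1, 2, 3, 4, …, 36, 37, 38 the conclusion holds.
k = 39: k² + 3k + 43 = 1681 = 41 × 41, composite.

k = 39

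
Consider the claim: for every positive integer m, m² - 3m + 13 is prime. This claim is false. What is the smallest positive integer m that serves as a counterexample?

m = 12

Check each positive integer m in order until m² - 3m + 13 is not prime.
For m = 1, 2, 3, 4, …, 9, 10, 11 the conclusion holds.
m = 12: m² - 3m + 13 = 121 = 11 × 11, composite.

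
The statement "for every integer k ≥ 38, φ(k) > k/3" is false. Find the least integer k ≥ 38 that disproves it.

Check each integer k ≥ 38 in order until the claim fails.
For k = 38, 39, 40, 41 the conclusion holds.
k = 42: φ(42) = 12 and 42/3 = 14, so φ(42) ≤ 42/3.

k = 42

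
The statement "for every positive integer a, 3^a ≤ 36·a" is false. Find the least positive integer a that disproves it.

We need the least positive integer a for which 3^a > 36·a.
a = 1: 3^a = 3 and 36·a = 36, so 3 ≤ 36.
a = 2: 3^a = 9 and 36·a = 72, so 9 ≤ 72.
a = 3: 3^a = 27 and 36·a = 108, so 27 ≤ 108.
a = 4: 3^a = 81 and 36·a = 144, so 81 ≤ 144.
a = 5: 3^a = 243 and 36·a = 180, so 243 > 180.
Thus a = 5 disproves the claim, and no smaller a works.

a = 5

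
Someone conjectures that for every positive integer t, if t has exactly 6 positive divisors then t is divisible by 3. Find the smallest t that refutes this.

t = 20

t = 12: τ(12) = 6; 12 mod 3 = 0.
t = 18: τ(18) = 6; 18 mod 3 = 0.
t = 20: τ(20) = 6; 20 mod 3 = 2.
Thus t = 20 disproves the claim, and no smaller t works.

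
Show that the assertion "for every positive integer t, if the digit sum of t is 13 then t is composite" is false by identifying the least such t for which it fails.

t = 67

A counterexample is any positive integer t such that the digit sum of t is 13 but t is prime; we check each in order.
t = 49: digit sum 13; 49 is composite.
t = 58: digit sum 13; 58 is composite.
t = 67: digit sum 13; 67 is prime, not composite.
Thus t = 67 disproves the claim, and no smaller t works.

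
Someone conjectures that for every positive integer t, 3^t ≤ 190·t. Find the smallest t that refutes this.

A counterexample is any positive integer t such that 3^t > 190·t; we check each in order.
The first 6 eligible values, up to t = 6, all satisfy the conclusion.
t = 7: 3^t = 2187 and 190·t = 1330, so 2187 > 1330.

t = 7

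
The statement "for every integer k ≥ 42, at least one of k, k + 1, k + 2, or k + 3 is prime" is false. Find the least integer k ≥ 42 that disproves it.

A counterexample is any integer k ≥ 42 such that k, k + 1, k + 2, k + 3 are all composite; we check each in order.
k = 42: 43 is prime.
k = 43: 43 is prime.
k = 44: 47 is prime.
k = 45: 47 is prime.
k = 46: 47 is prime.
k = 47: 47 is prime.
k = 48: 48 = 2 × 24; 49 = 7 × 7; 50 = 2 × 25; 51 = 3 × 17 — all composite.

k = 48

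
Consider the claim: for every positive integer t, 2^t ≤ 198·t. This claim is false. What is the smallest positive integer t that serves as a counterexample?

t = 12

A counterexample is any positive integer t such that 2^t > 198·t; we check each in order.
For t = 1, 2, 3, 4, …, 9, 10, 11 the conclusion holds.
t = 12: 2^t = 4096 and 198·t = 2376, so 4096 > 2376.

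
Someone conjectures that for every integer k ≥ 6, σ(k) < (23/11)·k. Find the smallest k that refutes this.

k = 12

We need the least integer k ≥ 6 for which the claim fails.
k = 6: σ(6) = 12; 12 < 138/11.
k = 7: σ(7) = 8; 8 < 161/11.
k = 8: σ(8) = 15; 15 < 184/11.
k = 9: σ(9) = 13; 13 < 207/11.
k = 10: σ(10) = 18; 18 < 230/11.
k = 11: σ(11) = 12; 12 < 23.
k = 12: σ(12) = 28; 28 ≥ 276/11.
Thus k = 12 disproves the claim, and no smaller k works.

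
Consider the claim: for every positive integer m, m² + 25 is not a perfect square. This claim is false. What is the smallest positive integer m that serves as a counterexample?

m = 12

Check each positive integer m in order until m² + 25 is a perfect square.
For m = 1, 2, 3, 4, …, 9, 10, 11 the conclusion holds.
m = 12: 12² + 25 = 169 = 13², a perfect square.
Hence m = 12 is a counterexample.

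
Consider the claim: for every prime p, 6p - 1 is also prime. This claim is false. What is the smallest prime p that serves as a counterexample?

p = 11

We need the least prime p for which 6p - 1 is not prime.
The first 4 eligible values, up to p = 7, all satisfy the conclusion.
p = 11: 6p - 1 = 65 = 5 × 13, not prime.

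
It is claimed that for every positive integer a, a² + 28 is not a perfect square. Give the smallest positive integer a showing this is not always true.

We need the least positive integer a for which a² + 28 is a perfect square.
The first 5 eligible values, up to a = 5, all satisfy the conclusion.
a = 6: 6² + 28 = 64 = 8², a perfect square.

a = 6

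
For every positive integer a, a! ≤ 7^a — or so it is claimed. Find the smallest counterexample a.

a = 17

We need the least positive integer a for which a! > 7^a.
For a = 1, 2, 3, 4, …, 14, 15, 16 the conclusion holds.
a = 17: a! = 355687428096000 and 7^a = 232630513987207, so 355687428096000 > 232630513987207.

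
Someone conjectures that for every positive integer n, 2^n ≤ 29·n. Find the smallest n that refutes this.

n = 8

Check each positive integer n in order until 2^n > 29·n.
n = 1: 2^n = 2 and 29·n = 29, so 2 ≤ 29.
n = 2: 2^n = 4 and 29·n = 58, so 4 ≤ 58.
n = 3: 2^n = 8 and 29·n = 87, so 8 ≤ 87.
n = 4: 2^n = 16 and 29·n = 116, so 16 ≤ 116.
n = 5: 2^n = 32 and 29·n = 145, so 32 ≤ 145.
n = 6: 2^n = 64 and 29·n = 174, so 64 ≤ 174.
n = 7: 2^n = 128 and 29·n = 203, so 128 ≤ 203.
n = 8: 2^n = 256 and 29·n = 232, so 256 > 232.
Hence n = 8 is a counterexample.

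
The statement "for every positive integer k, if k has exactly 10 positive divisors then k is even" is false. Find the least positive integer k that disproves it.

k = 405

We need the least positive integer k for which k has exactly 10 positive divisors but k is odd.
The first 9 eligible values, up to k = 368, all satisfy the conclusion.
k = 405: divisors of 405: 10 divisors; 405 is odd.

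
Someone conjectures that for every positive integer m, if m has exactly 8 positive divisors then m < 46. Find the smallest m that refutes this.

We need the least positive integer m for which m has exactly 8 positive divisors but the claim fails.
m = 24: τ(24) = 8; 24 < 46.
m = 30: τ(30) = 8; 30 < 46.
m = 40: τ(40) = 8; 40 < 46.
m = 42: τ(42) = 8; 42 < 46.
m = 54: τ(54) = 8; 54 ≥ 46.
Thus m = 54 disproves the claim, and no smaller m works.

m = 54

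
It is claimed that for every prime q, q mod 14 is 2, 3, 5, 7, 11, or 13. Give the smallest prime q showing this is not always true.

A counterexample is any prime q such that the claim fails; we check each in order.
q = 2: 2 mod 14 = 2.
q = 3: 3 mod 14 = 3.
q = 5: 5 mod 14 = 5.
q = 7: 7 mod 14 = 7.
q = 11: 11 mod 14 = 11.
q = 13: 13 mod 14 = 13.
q = 17: 17 mod 14 = 3.
q = 19: 19 mod 14 = 5.
q = 23: 23 mod 14 = 9 — not in {2, 3, 5, 7, 11, 13}.

q = 23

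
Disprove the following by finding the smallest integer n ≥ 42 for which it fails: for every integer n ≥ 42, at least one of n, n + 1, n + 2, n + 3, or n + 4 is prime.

Check each integer n ≥ 42 in order until n, n + 1, n + 2, n + 3, n + 4 are all composite.
For n = 42, 43, 44, 45, 46, 47 the conclusion holds.
n = 48: 48 = 2 × 24; 49 = 7 × 7; 50 = 2 × 25; 51 = 3 × 17; 52 = 2 × 26 — all composite.
So n = 48 is the smallest counterexample.

n = 48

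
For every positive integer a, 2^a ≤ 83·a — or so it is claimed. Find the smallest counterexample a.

Check each positive integer a in order until 2^a > 83·a.
For a = 1, 2, 3, 4, 5, 6, 7, 8, 9 the conclusion holds.
a = 10: 2^a = 1024 and 83·a = 830, so 1024 > 830.

a = 10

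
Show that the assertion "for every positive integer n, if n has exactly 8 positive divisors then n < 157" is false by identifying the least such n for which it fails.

n = 165

We need the least positive integer n for which n has exactly 8 positive divisors but the claim fails.
For n = 24, 30, 40, 42, …, 138, 152, 154 the conclusion holds.
n = 165: τ(165) = 8; 165 ≥ 157.
Hence n = 165 is a counterexample.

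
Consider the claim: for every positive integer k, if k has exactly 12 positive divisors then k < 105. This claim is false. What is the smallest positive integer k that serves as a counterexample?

k = 108

We need the least positive integer k for which k has exactly 12 positive divisors but the claim fails.
The first 5 eligible values, up to k = 96, all satisfy the conclusion.
k = 108: τ(108) = 12; 108 ≥ 105.
So k = 108 is the smallest counterexample.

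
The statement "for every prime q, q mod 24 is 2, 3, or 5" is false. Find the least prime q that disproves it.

q = 7

For q = 2, 3, 5 the conclusion holds.
q = 7: 7 mod 24 = 7 — not in {2, 3, 5}.
So q = 7 is the smallest counterexample.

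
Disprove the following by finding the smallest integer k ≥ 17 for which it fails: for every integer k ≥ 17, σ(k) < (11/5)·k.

For k = 17, 18, 19, 20, 21, 22, 23 the conclusion holds.
k = 24: σ(24) = 60; 60 ≥ 264/5.
So k = 24 is the smallest counterexample.

k = 24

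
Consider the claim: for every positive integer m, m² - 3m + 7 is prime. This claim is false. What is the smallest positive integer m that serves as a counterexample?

m = 6

The first 5 eligible values, up to m = 5, all satisfy the conclusion.
m = 6: m² - 3m + 7 = 25 = 5 × 5, composite.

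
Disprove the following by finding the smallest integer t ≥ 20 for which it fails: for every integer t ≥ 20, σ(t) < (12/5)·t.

t = 24

A counterexample is any integer t ≥ 20 such that the claim fails; we check each in order.
For t = 20, 21, 22, 23 the conclusion holds.
t = 24: σ(24) = 60; 60 ≥ 288/5.
Thus t = 24 disproves the claim, and no smaller t works.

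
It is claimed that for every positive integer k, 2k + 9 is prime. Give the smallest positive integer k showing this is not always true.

k = 3

A counterexample is any positive integer k such that 2k + 9 is not prime; we check each in order.
k = 1: 2k + 9 = 11, prime.
k = 2: 2k + 9 = 13, prime.
k = 3: 2k + 9 = 15 = 3 × 5, composite.
Hence k = 3 is a counterexample.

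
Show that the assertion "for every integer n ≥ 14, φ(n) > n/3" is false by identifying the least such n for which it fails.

n = 18

n = 14: φ(14) = 6 and 14/3 = 14/3, so φ(14) > 14/3.
n = 15: φ(15) = 8 and 15/3 = 5, so φ(15) > 15/3.
n = 16: φ(16) = 8 and 16/3 = 16/3, so φ(16) > 16/3.
n = 17: φ(17) = 16 and 17/3 = 17/3, so φ(17) > 17/3.
n = 18: φ(18) = 6 and 18/3 = 6, so φ(18) ≤ 18/3.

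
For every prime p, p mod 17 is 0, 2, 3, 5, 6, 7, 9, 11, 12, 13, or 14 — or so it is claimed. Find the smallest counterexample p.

A counterexample is any prime p such that the claim fails; we check each in order.
The first 16 eligible values, up to p = 53, all satisfy the conclusion.
p = 59: 59 mod 17 = 8 — not in {0, 2, 3, 5, 6, 7, 9, 11, 12, 13, 14}.

p = 59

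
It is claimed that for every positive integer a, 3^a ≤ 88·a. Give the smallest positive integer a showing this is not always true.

A counterexample is any positive integer a such that 3^a > 88·a; we check each in order.
The first 5 eligible values, up to a = 5, all satisfy the conclusion.
a = 6: 3^a = 729 and 88·a = 528, so 729 > 528.

a = 6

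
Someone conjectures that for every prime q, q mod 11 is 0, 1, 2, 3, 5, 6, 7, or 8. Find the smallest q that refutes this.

Check each prime q in order until the claim fails.
For q = 2, 3, 5, 7, 11, 13, 17, 19, 23, 29 the conclusion holds.
q = 31: 31 mod 11 = 9 — not in {0, 1, 2, 3, 5, 6, 7, 8}.

q = 31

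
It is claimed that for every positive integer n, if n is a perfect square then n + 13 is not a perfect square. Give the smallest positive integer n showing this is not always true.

For n = 1, 4, 9, 16, 25 the conclusion holds.
n = 36: 36 = 6² and 36 + 13 = 49 = 7².
Hence n = 36 is a counterexample.

n = 36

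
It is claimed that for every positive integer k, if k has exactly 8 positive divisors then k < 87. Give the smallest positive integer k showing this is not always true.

k = 88

The first 9 eligible values, up to k = 78, all satisfy the conclusion.
k = 88: τ(88) = 8; 88 ≥ 87.
So k = 88 is the smallest counterexample.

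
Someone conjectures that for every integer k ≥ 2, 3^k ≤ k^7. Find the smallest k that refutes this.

k = 19

We need the least integer k ≥ 2 for which 3^k > k^7.
For k = 2, 3, 4, 5, …, 16, 17, 18 the conclusion holds.
k = 19: 3^k = 1162261467 and k^7 = 893871739, so 1162261467 > 893871739.
Thus k = 19 disproves the claim, and no smaller k works.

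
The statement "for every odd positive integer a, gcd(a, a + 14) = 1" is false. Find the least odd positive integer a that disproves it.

a = 7

A counterexample is any odd positive integer a such that gcd(a, a + 14) > 1; we check each in order.
a = 1: gcd(1, 15) = 1.
a = 3: gcd(3, 17) = 1.
a = 5: gcd(5, 19) = 1.
a = 7: gcd(7, 21) = 7.
Hence a = 7 is a counterexample.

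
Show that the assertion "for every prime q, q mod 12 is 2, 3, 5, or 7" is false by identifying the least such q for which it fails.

A counterexample is any prime q such that the claim fails; we check each in order.
q = 2: 2 mod 12 = 2.
q = 3: 3 mod 12 = 3.
q = 5: 5 mod 12 = 5.
q = 7: 7 mod 12 = 7.
q = 11: 11 mod 12 = 11 — not in {2, 3, 5, 7}.
Thus q = 11 disproves the claim, and no smaller q works.

q = 11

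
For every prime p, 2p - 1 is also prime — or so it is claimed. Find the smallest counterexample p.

We need the least prime p for which 2p - 1 is not prime.
For p = 2, 3 the conclusion holds.
p = 5: 2p - 1 = 9 = 3 × 3, not prime.

p = 5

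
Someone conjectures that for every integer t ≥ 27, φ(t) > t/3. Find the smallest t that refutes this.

t = 30

A counterexample is any integer t ≥ 27 such that the claim fails; we check each in order.
t = 27: φ(27) = 18 and 27/3 = 9, so φ(27) > 27/3.
t = 28: φ(28) = 12 and 28/3 = 28/3, so φ(28) > 28/3.
t = 29: φ(29) = 28 and 29/3 = 29/3, so φ(29) > 29/3.
t = 30: φ(30) = 8 and 30/3 = 10, so φ(30) ≤ 30/3.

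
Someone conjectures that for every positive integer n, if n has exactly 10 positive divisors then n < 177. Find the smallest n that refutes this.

Check each positive integer n in order until n has exactly 10 positive divisors but the claim fails.
For n = 48, 80, 112, 162, 176 the conclusion holds.
n = 208: τ(208) = 10; 208 ≥ 177.

n = 208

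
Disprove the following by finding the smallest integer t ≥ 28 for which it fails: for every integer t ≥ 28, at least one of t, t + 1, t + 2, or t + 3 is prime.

t = 28: 29 is prime.
t = 29: 29 is prime.
t = 30: 31 is prime.
t = 31: 31 is prime.
t = 32: 32 = 2 × 16; 33 = 3 × 11; 34 = 2 × 17; 35 = 5 × 7 — all composite.
So t = 32 is the smallest counterexample.

t = 32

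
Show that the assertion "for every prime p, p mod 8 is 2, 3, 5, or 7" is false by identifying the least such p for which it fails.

p = 17

A counterexample is any prime p such that the claim fails; we check each in order.
For p = 2, 3, 5, 7, 11, 13 the conclusion holds.
p = 17: 17 mod 8 = 1 — not in {2, 3, 5, 7}.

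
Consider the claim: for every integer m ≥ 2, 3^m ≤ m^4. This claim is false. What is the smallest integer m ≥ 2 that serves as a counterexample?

m = 2: 3^m = 9 and m^4 = 16, so 9 ≤ 16.
m = 3: 3^m = 27 and m^4 = 81, so 27 ≤ 81.
m = 4: 3^m = 81 and m^4 = 256, so 81 ≤ 256.
m = 5: 3^m = 243 and m^4 = 625, so 243 ≤ 625.
m = 6: 3^m = 729 and m^4 = 1296, so 729 ≤ 1296.
m = 7: 3^m = 2187 and m^4 = 2401, so 2187 ≤ 2401.
m = 8: 3^m = 6561 and m^4 = 4096, so 6561 > 4096.
Hence m = 8 is a counterexample.

m = 8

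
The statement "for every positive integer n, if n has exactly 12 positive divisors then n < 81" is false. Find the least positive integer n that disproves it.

We need the least positive integer n for which n has exactly 12 positive divisors but the claim fails.
n = 60: τ(60) = 12; 60 < 81.
n = 72: τ(72) = 12; 72 < 81.
n = 84: τ(84) = 12; 84 ≥ 81.

n = 84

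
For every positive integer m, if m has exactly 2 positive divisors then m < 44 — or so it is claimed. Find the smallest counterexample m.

m = 47

A counterexample is any positive integer m such that m has exactly 2 positive divisors but the claim fails; we check each in order.
For m = 2, 3, 5, 7, …, 37, 41, 43 the conclusion holds.
m = 47: τ(47) = 2; 47 ≥ 44.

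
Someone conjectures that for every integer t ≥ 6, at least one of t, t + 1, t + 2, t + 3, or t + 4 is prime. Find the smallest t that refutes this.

We need the least integer t ≥ 6 for which t, t + 1, t + 2, t + 3, t + 4 are all composite.
For t = 6, 7, 8, 9, …, 21, 22, 23 the conclusion holds.
t = 24: 24 = 2 × 12; 25 = 5 × 5; 26 = 2 × 13; 27 = 3 × 9; 28 = 2 × 14 — all composite.

t = 24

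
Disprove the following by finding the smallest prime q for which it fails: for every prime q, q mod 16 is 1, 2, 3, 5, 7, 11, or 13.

q = 31

A counterexample is any prime q such that the claim fails; we check each in order.
The first 10 eligible values, up to q = 29, all satisfy the conclusion.
q = 31: 31 mod 16 = 15 — not in {1, 2, 3, 5, 7, 11, 13}.
Thus q = 31 disproves the claim, and no smaller q works.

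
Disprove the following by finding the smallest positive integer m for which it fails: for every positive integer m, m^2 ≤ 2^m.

Check each positive integer m in order until m^2 > 2^m.
m = 1: m^2 = 1 and 2^m = 2, so 1 ≤ 2.
m = 2: m^2 = 4 and 2^m = 4, so 4 ≤ 4.
m = 3: m^2 = 9 and 2^m = 8, so 9 > 8.

m = 3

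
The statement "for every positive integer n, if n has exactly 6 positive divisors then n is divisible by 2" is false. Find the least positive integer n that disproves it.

n = 45

We need the least positive integer n for which n has exactly 6 positive divisors but n is not divisible by 2.
For n = 12, 18, 20, 28, 32, 44 the conclusion holds.
n = 45: τ(45) = 6; 45 mod 2 = 1.
So n = 45 is the smallest counterexample.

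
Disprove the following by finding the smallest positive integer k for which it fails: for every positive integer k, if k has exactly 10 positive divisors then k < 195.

Check each positive integer k in order until k has exactly 10 positive divisors but the claim fails.
For k = 48, 80, 112, 162, 176 the conclusion holds.
k = 208: τ(208) = 10; 208 ≥ 195.
So k = 208 is the smallest counterexample.

k = 208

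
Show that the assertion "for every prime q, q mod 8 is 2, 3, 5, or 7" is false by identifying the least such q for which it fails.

q = 2: 2 mod 8 = 2.
q = 3: 3 mod 8 = 3.
q = 5: 5 mod 8 = 5.
q = 7: 7 mod 8 = 7.
q = 11: 11 mod 8 = 3.
q = 13: 13 mod 8 = 5.
q = 17: 17 mod 8 = 1 — not in {2, 3, 5, 7}.
So q = 17 is the smallest counterexample.

q = 17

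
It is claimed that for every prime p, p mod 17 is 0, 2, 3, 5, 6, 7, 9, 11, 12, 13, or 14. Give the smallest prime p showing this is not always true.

p = 59

We need the least prime p for which the claim fails.
For p = 2, 3, 5, 7, …, 43, 47, 53 the conclusion holds.
p = 59: 59 mod 17 = 8 — not in {0, 2, 3, 5, 6, 7, 9, 11, 12, 13, 14}.
Hence p = 59 is a counterexample.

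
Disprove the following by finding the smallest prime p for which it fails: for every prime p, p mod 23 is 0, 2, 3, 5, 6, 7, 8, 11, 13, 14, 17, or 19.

p = 41

A counterexample is any prime p such that the claim fails; we check each in order.
For p = 2, 3, 5, 7, …, 29, 31, 37 the conclusion holds.
p = 41: 41 mod 23 = 18 — not in {0, 2, 3, 5, 6, 7, 8, 11, 13, 14, 17, 19}.
Thus p = 41 disproves the claim, and no smaller p works.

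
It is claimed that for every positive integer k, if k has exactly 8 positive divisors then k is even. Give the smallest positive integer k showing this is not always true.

k = 105

For k = 24, 30, 40, 42, …, 88, 102, 104 the conclusion holds.
k = 105: divisors of 105: 1, 3, 5, 7, 15, 21, 35, 105; 105 is odd.
Hence k = 105 is a counterexample.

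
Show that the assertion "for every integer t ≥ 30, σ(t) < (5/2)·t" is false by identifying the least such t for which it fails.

t = 36

Check each integer t ≥ 30 in order until the claim fails.
t = 30: σ(30) = 72; 72 < 75.
t = 31: σ(31) = 32; 32 < 155/2.
t = 32: σ(32) = 63; 63 < 80.
t = 33: σ(33) = 48; 48 < 165/2.
t = 34: σ(34) = 54; 54 < 85.
t = 35: σ(35) = 48; 48 < 175/2.
t = 36: σ(36) = 91; 91 ≥ 90.
Thus t = 36 disproves the claim, and no smaller t works.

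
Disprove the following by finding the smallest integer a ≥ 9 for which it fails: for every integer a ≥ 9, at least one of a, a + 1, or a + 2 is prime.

a = 14

We need the least integer a ≥ 9 for which a, a + 1, a + 2 are all composite.
a = 9: 11 is prime.
a = 10: 11 is prime.
a = 11: 11 is prime.
a = 12: 13 is prime.
a = 13: 13 is prime.
a = 14: 14 = 2 × 7; 15 = 3 × 5; 16 = 2 × 8 — all composite.
Hence a = 14 is a counterexample.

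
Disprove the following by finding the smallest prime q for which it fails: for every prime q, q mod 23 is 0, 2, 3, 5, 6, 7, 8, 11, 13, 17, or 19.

Check each prime q in order until the claim fails.
The first 11 eligible values, up to q = 31, all satisfy the conclusion.
q = 37: 37 mod 23 = 14 — not in {0, 2, 3, 5, 6, 7, 8, 11, 13, 17, 19}.

q = 37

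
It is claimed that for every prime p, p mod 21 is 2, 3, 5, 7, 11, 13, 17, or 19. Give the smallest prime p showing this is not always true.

p = 29

A counterexample is any prime p such that the claim fails; we check each in order.
For p = 2, 3, 5, 7, 11, 13, 17, 19, 23 the conclusion holds.
p = 29: 29 mod 21 = 8 — not in {2, 3, 5, 7, 11, 13, 17, 19}.
So p = 29 is the smallest counterexample.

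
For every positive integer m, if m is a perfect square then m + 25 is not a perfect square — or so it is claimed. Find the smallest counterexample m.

m = 144

We need the least positive integer m for which m is a perfect square but m + 25 is a perfect square.
For m = 1, 4, 9, 16, …, 81, 100, 121 the conclusion holds.
m = 144: 144 = 12² and 144 + 25 = 169 = 13².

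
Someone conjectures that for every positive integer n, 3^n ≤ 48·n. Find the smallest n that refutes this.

n = 5

n = 1: 3^n = 3 and 48·n = 48, so 3 ≤ 48.
n = 2: 3^n = 9 and 48·n = 96, so 9 ≤ 96.
n = 3: 3^n = 27 and 48·n = 144, so 27 ≤ 144.
n = 4: 3^n = 81 and 48·n = 192, so 81 ≤ 192.
n = 5: 3^n = 243 and 48·n = 240, so 243 > 240.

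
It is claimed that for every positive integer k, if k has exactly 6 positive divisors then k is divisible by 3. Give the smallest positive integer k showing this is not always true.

We need the least positive integer k for which k has exactly 6 positive divisors but k is not divisible by 3.
For k = 12, 18 the conclusion holds.
k = 20: τ(20) = 6; 20 mod 3 = 2.

k = 20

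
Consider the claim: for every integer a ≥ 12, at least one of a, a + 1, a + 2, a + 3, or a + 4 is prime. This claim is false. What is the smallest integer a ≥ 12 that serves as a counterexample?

a = 24

For a = 12, 13, 14, 15, …, 21, 22, 23 the conclusion holds.
a = 24: 24 = 2 × 12; 25 = 5 × 5; 26 = 2 × 13; 27 = 3 × 9; 28 = 2 × 14 — all composite.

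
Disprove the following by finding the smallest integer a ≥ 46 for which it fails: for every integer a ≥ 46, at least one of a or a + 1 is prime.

a = 48

A counterexample is any integer a ≥ 46 such that a, a + 1 are both composite; we check each in order.
For a = 46, 47 the conclusion holds.
a = 48: 48 = 2 × 24; 49 = 7 × 7 — both composite.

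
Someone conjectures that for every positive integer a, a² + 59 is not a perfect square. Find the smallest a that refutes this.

a = 29

For a = 1, 2, 3, 4, …, 26, 27, 28 the conclusion holds.
a = 29: 29² + 59 = 900 = 30², a perfect square.
Thus a = 29 disproves the claim, and no smaller a works.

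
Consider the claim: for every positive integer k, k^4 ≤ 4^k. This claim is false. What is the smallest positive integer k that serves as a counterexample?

k = 3

k = 1: k^4 = 1 and 4^k = 4, so 1 ≤ 4.
k = 2: k^4 = 16 and 4^k = 16, so 16 ≤ 16.
k = 3: k^4 = 81 and 4^k = 64, so 81 > 64.
Thus k = 3 disproves the claim, and no smaller k works.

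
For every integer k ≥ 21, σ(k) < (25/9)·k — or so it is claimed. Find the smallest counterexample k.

k = 60

A counterexample is any integer k ≥ 21 such that the claim fails; we check each in order.
For k = 21, 22, 23, 24, …, 57, 58, 59 the conclusion holds.
k = 60: σ(60) = 168; 168 ≥ 500/3.
So k = 60 is the smallest counterexample.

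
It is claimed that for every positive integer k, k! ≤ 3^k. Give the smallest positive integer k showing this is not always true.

k = 7

Check each positive integer k in order until k! > 3^k.
For k = 1, 2, 3, 4, 5, 6 the conclusion holds.
k = 7: k! = 5040 and 3^k = 2187, so 5040 > 2187.
Hence k = 7 is a counterexample.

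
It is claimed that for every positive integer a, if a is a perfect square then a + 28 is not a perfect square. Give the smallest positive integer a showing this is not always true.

a = 36

a = 1: 1 + 28 = 29, not a perfect square.
a = 4: 4 + 28 = 32, not a perfect square.
a = 9: 9 + 28 = 37, not a perfect square.
a = 16: 16 + 28 = 44, not a perfect square.
a = 25: 25 + 28 = 53, not a perfect square.
a = 36: 36 = 6² and 36 + 28 = 64 = 8².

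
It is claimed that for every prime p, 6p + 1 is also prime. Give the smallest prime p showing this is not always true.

A counterexample is any prime p such that 6p + 1 is not prime; we check each in order.
The first 7 eligible values, up to p = 17, all satisfy the conclusion.
p = 19: 6p + 1 = 115 = 5 × 23, not prime.
So p = 19 is the smallest counterexample.

p = 19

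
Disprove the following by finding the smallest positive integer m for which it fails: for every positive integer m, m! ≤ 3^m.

m = 7

A counterexample is any positive integer m such that m! > 3^m; we check each in order.
For m = 1, 2, 3, 4, 5, 6 the conclusion holds.
m = 7: m! = 5040 and 3^m = 2187, so 5040 > 2187.
Hence m = 7 is a counterexample.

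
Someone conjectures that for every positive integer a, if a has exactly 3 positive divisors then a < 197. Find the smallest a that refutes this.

For a = 4, 9, 25, 49, 121, 169 the conclusion holds.
a = 289: τ(289) = 3; 289 ≥ 197.
Hence a = 289 is a counterexample.

a = 289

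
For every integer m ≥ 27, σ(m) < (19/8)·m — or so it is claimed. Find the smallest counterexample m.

For m = 27, 28, 29 the conclusion holds.
m = 30: σ(30) = 72; 72 ≥ 285/4.

m = 30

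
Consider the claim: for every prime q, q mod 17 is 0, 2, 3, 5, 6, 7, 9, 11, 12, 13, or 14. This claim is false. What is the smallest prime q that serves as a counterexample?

We need the least prime q for which the claim fails.
The first 16 eligible values, up to q = 53, all satisfy the conclusion.
q = 59: 59 mod 17 = 8 — not in {0, 2, 3, 5, 6, 7, 9, 11, 12, 13, 14}.
Hence q = 59 is a counterexample.

q = 59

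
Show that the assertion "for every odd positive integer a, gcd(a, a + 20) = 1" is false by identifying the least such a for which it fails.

A counterexample is any odd positive integer a such that gcd(a, a + 20) > 1; we check each in order.
For a = 1, 3 the conclusion holds.
a = 5: gcd(5, 25) = 5.
Hence a = 5 is a counterexample.

a = 5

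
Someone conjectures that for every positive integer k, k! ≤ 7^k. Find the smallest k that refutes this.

k = 17

A counterexample is any positive integer k such that k! > 7^k; we check each in order.
For k = 1, 2, 3, 4, …, 14, 15, 16 the conclusion holds.
k = 17: k! = 355687428096000 and 7^k = 232630513987207, so 355687428096000 > 232630513987207.
So k = 17 is the smallest counterexample.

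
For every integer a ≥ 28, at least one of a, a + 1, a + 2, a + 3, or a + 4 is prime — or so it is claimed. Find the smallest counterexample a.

For a = 28, 29, 30, 31 the conclusion holds.
a = 32: 32 = 2 × 16; 33 = 3 × 11; 34 = 2 × 17; 35 = 5 × 7; 36 = 2 × 18 — all composite.
Thus a = 32 disproves the claim, and no smaller a works.

a = 32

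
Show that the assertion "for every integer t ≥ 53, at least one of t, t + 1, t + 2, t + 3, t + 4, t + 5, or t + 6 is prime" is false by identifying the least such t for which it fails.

For t = 53, 54, 55, 56, …, 87, 88, 89 the conclusion holds.
t = 90: 90 = 2 × 45; 91 = 7 × 13; 92 = 2 × 46; 93 = 3 × 31; 94 = 2 × 47; 95 = 5 × 19; 96 = 2 × 48 — all composite.

t = 90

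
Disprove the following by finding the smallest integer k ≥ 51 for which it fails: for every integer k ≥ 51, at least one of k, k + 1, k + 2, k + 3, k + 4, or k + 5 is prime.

k = 90

The first 39 eligible values, up to k = 89, all satisfy the conclusion.
k = 90: 90 = 2 × 45; 91 = 7 × 13; 92 = 2 × 46; 93 = 3 × 31; 94 = 2 × 47; 95 = 5 × 19 — all composite.
Hence k = 90 is a counterexample.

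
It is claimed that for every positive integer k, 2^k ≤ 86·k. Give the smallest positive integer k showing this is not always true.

We need the least positive integer k for which 2^k > 86·k.
For k = 1, 2, 3, 4, 5, 6, 7, 8, 9 the conclusion holds.
k = 10: 2^k = 1024 and 86·k = 860, so 1024 > 860.

k = 10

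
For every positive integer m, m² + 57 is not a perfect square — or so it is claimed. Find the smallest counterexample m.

m = 8

Check each positive integer m in order until m² + 57 is a perfect square.
The first 7 eligible values, up to m = 7, all satisfy the conclusion.
m = 8: 8² + 57 = 121 = 11², a perfect square.
Thus m = 8 disproves the claim, and no smaller m works.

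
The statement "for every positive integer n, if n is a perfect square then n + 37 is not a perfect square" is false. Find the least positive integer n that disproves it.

n = 324

The first 17 eligible values, up to n = 289, all satisfy the conclusion.
n = 324: 324 = 18² and 324 + 37 = 361 = 19².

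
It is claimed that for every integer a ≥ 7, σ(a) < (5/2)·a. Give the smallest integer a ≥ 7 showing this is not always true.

Check each integer a ≥ 7 in order until the claim fails.
The first 17 eligible values, up to a = 23, all satisfy the conclusion.
a = 24: σ(24) = 60; 60 ≥ 60.
Thus a = 24 disproves the claim, and no smaller a works.

a = 24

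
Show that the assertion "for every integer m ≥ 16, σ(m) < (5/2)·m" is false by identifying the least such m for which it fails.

Check each integer m ≥ 16 in order until the claim fails.
The first 8 eligible values, up to m = 23, all satisfy the conclusion.
m = 24: σ(24) = 60; 60 ≥ 60.

m = 24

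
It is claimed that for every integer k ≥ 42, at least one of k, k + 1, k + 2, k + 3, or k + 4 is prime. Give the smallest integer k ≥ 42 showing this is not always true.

We need the least integer k ≥ 42 for which k, k + 1, k + 2, k + 3, k + 4 are all composite.
The first 6 eligible values, up to k = 47, all satisfy the conclusion.
k = 48: 48 = 2 × 24; 49 = 7 × 7; 50 = 2 × 25; 51 = 3 × 17; 52 = 2 × 26 — all composite.

k = 48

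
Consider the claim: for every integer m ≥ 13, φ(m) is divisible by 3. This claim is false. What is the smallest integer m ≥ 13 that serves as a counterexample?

Check each integer m ≥ 13 in order until φ(m) is not divisible by 3.
For m = 13, 14 the conclusion holds.
m = 15: φ(15) = 8; 8 mod 3 = 2.

m = 15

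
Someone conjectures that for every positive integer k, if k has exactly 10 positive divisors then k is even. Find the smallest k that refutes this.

k = 405

Check each positive integer k in order until k has exactly 10 positive divisors but k is odd.
For k = 48, 80, 112, 162, 176, 208, 272, 304, 368 the conclusion holds.
k = 405: divisors of 405: 10 divisors; 405 is odd.
So k = 405 is the smallest counterexample.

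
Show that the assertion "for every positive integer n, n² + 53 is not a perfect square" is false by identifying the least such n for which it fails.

n = 26

We need the least positive integer n for which n² + 53 is a perfect square.
For n = 1, 2, 3, 4, …, 23, 24, 25 the conclusion holds.
n = 26: 26² + 53 = 729 = 27², a perfect square.
So n = 26 is the smallest counterexample.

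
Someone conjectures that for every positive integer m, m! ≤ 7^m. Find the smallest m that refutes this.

m = 17

We need the least positive integer m for which m! > 7^m.
The first 16 eligible values, up to m = 16, all satisfy the conclusion.
m = 17: m! = 355687428096000 and 7^m = 232630513987207, so 355687428096000 > 232630513987207.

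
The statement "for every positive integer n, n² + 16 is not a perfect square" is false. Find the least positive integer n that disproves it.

n = 3

For n = 1, 2 the conclusion holds.
n = 3: 3² + 16 = 25 = 5², a perfect square.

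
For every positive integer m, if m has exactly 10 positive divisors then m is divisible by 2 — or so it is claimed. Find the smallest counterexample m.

For m = 48, 80, 112, 162, 176, 208, 272, 304, 368 the conclusion holds.
m = 405: τ(405) = 10; 405 mod 2 = 1.
So m = 405 is the smallest counterexample.

m = 405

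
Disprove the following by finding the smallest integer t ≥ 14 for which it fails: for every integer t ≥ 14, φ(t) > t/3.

t = 18

We need the least integer t ≥ 14 for which the claim fails.
t = 14: φ(14) = 6 and 14/3 = 14/3, so φ(14) > 14/3.
t = 15: φ(15) = 8 and 15/3 = 5, so φ(15) > 15/3.
t = 16: φ(16) = 8 and 16/3 = 16/3, so φ(16) > 16/3.
t = 17: φ(17) = 16 and 17/3 = 17/3, so φ(17) > 17/3.
t = 18: φ(18) = 6 and 18/3 = 6, so φ(18) ≤ 18/3.
Hence t = 18 is a counterexample.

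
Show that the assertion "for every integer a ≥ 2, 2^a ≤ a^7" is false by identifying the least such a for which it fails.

For a = 2, 3, 4, 5, …, 34, 35, 36 the conclusion holds.
a = 37: 2^a = 137438953472 and a^7 = 94931877133, so 137438953472 > 94931877133.

a = 37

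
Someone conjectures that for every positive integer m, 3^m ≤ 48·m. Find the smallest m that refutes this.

A counterexample is any positive integer m such that 3^m > 48·m; we check each in order.
m = 1: 3^m = 3 and 48·m = 48, so 3 ≤ 48.
m = 2: 3^m = 9 and 48·m = 96, so 9 ≤ 96.
m = 3: 3^m = 27 and 48·m = 144, so 27 ≤ 144.
m = 4: 3^m = 81 and 48·m = 192, so 81 ≤ 192.
m = 5: 3^m = 243 and 48·m = 240, so 243 > 240.

m = 5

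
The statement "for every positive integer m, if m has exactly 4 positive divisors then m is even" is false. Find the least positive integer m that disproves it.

Check each positive integer m in order until m has exactly 4 positive divisors but m is odd.
The first 4 eligible values, up to m = 14, all satisfy the conclusion.
m = 15: divisors of 15: 1, 3, 5, 15; 15 is odd.

m = 15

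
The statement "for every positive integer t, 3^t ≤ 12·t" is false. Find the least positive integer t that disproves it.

t = 4

We need the least positive integer t for which 3^t > 12·t.
t = 1: 3^t = 3 and 12·t = 12, so 3 ≤ 12.
t = 2: 3^t = 9 and 12·t = 24, so 9 ≤ 24.
t = 3: 3^t = 27 and 12·t = 36, so 27 ≤ 36.
t = 4: 3^t = 81 and 12·t = 48, so 81 > 48.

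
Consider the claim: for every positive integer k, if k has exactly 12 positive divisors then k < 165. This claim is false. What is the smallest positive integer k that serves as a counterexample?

k = 198

For k = 60, 72, 84, 90, …, 150, 156, 160 the conclusion holds.
k = 198: τ(198) = 12; 198 ≥ 165.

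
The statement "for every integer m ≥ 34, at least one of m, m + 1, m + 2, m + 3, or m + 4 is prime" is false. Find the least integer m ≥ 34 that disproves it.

m = 48

For m = 34, 35, 36, 37, …, 45, 46, 47 the conclusion holds.
m = 48: 48 = 2 × 24; 49 = 7 × 7; 50 = 2 × 25; 51 = 3 × 17; 52 = 2 × 26 — all composite.
Hence m = 48 is a counterexample.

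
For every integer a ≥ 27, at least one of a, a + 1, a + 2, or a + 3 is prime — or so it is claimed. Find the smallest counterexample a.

For a = 27, 28, 29, 30, 31 the conclusion holds.
a = 32: 32 = 2 × 16; 33 = 3 × 11; 34 = 2 × 17; 35 = 5 × 7 — all composite.

a = 32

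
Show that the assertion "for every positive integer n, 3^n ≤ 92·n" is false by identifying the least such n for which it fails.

A counterexample is any positive integer n such that 3^n > 92·n; we check each in order.
For n = 1, 2, 3, 4, 5 the conclusion holds.
n = 6: 3^n = 729 and 92·n = 552, so 729 > 552.

n = 6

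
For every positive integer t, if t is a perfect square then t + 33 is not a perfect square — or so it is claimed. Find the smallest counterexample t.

t = 16

t = 1: 1 + 33 = 34, not a perfect square.
t = 4: 4 + 33 = 37, not a perfect square.
t = 9: 9 + 33 = 42, not a perfect square.
t = 16: 16 = 4² and 16 + 33 = 49 = 7².
Hence t = 16 is a counterexample.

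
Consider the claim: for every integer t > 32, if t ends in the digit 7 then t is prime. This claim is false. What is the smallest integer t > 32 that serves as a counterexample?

A counterexample is any integer t > 32 such that t ends in the digit 7 but t is not prime; we check each in order.
t = 37: 37 ends in 7 and is prime.
t = 47: 47 ends in 7 and is prime.
t = 57: 57 ends in 7; 57 = 3 × 19, composite.
So t = 57 is the smallest counterexample.

t = 57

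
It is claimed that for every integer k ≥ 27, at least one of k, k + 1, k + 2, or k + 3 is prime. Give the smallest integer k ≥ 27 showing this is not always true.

k = 32

For k = 27, 28, 29, 30, 31 the conclusion holds.
k = 32: 32 = 2 × 16; 33 = 3 × 11; 34 = 2 × 17; 35 = 5 × 7 — all composite.
Hence k = 32 is a counterexample.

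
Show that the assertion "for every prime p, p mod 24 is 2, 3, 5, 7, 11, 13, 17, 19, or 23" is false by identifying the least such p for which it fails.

p = 73

Check each prime p in order until the claim fails.
For p = 2, 3, 5, 7, …, 61, 67, 71 the conclusion holds.
p = 73: 73 mod 24 = 1 — not in {2, 3, 5, 7, 11, 13, 17, 19, 23}.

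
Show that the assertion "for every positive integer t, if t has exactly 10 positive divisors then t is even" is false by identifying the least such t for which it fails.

We need the least positive integer t for which t has exactly 10 positive divisors but t is odd.
For t = 48, 80, 112, 162, 176, 208, 272, 304, 368 the conclusion holds.
t = 405: divisors of 405: 10 divisors; 405 is odd.
So t = 405 is the smallest counterexample.

t = 405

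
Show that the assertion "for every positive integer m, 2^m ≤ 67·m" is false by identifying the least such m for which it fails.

The first 9 eligible values, up to m = 9, all satisfy the conclusion.
m = 10: 2^m = 1024 and 67·m = 670, so 1024 > 670.

m = 10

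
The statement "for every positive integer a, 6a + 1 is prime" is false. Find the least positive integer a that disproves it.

A counterexample is any positive integer a such that 6a + 1 is not prime; we check each in order.
For a = 1, 2, 3 the conclusion holds.
a = 4: 6a + 1 = 25 = 5 × 5, composite.
Hence a = 4 is a counterexample.

a = 4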